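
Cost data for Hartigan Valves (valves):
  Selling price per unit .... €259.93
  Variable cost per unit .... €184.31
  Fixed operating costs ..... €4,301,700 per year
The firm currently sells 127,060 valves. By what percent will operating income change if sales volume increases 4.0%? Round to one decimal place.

At 127,060 units, contribution = 127,060 × €75.62 = €9,608,277.20.
Operating income = contribution − fixed costs = €9,608,277.20 − €4,301,700 = €5,306,577.20.
DOL = contribution ÷ EBIT = €9,608,277.20 ÷ €5,306,577.20 = 1.8106.
Operating income changes by 1.8106 × +4.0% = +7.2%.

+7.2%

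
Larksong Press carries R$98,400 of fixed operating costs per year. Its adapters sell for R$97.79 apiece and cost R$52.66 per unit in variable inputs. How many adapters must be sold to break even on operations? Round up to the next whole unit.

Unit CM = price − variable cost = R$97.79 − R$52.66 = R$45.13.
Break-even Q = R$98,400 / R$45.13 = 2,180.37 → 2,181 adapters.

2,181 adapters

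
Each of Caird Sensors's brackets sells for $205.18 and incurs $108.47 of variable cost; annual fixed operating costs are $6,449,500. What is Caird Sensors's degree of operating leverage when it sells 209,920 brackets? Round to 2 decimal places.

Contribution at this volume is 209,920 × $96.71 = $20,301,363.20.
Operating income = contribution − fixed costs = $20,301,363.20 − $6,449,500 = $13,851,863.20.
So DOL = total CM / EBIT = $20,301,363.20 / $13,851,863.20 = 1.4656.

1.47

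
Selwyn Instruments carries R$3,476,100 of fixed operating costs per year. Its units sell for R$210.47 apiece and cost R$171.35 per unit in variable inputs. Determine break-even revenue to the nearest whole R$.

R$18,701,809

Contribution margin per unit = R$210.47 − R$171.35 = R$39.12, a CM ratio of R$39.12 ÷ R$210.47 = 0.1859.
Break-even revenue = fixed costs × price ÷ CM = R$3,476,100 × R$210.47 ÷ R$39.12 = R$18,701,809.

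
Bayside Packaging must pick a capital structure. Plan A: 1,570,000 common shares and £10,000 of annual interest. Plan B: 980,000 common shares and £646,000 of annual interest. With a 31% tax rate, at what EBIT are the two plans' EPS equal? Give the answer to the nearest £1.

Set EPS_A = EPS_B: (EBIT − £10,000)(1 − 0.31) ÷ 1,570,000 = (EBIT − £646,000)(1 − 0.31) ÷ 980,000.
The (1 − t) factor cancels: (EBIT − 10,000) × 980,000 = (EBIT − 646,000) × 1,570,000.
Solving, EBIT = (646,000·1,570,000 − 10,000·980,000) / (1,570,000 − 980,000) = 1,004,420,000,000 / 590,000 = 1,702,406.78.

£1,702,407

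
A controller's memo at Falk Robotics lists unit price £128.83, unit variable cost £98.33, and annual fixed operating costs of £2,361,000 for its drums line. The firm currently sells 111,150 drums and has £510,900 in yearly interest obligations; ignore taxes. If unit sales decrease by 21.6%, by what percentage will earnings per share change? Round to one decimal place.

-141.3%

Total contribution margin = 111,150 × £30.50 = £3,390,075.00.
Subtracting fixed costs: EBIT = £3,390,075.00 − £2,361,000 = £1,029,075.00.
After interest of £510,900.00, pre-tax earnings = £518,175.00.
DCL = total CM / (EBIT − I) = £3,390,075.00 / £518,175.00 = 6.5423.
EPS therefore changes by 6.5423 × (-21.6%) = -141.3%.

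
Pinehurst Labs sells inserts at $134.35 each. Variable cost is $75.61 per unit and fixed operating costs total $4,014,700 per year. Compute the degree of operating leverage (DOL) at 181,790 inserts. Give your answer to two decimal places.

1.60

Contribution at this volume is 181,790 × $58.74 = $10,678,344.60.
Subtracting fixed costs: EBIT = $10,678,344.60 − $4,014,700 = $6,663,644.60.
Degree of operating leverage = $10,678,344.60 / $6,663,644.60 = 1.6025.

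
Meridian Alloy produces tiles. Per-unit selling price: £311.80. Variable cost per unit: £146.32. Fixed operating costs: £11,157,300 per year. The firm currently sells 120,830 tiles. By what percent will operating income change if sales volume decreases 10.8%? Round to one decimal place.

Contribution at this volume is 120,830 × £165.48 = £19,994,948.40.
EBIT = £19,994,948.40 − £11,157,300 = £8,837,648.40.
Degree of operating leverage = £19,994,948.40 / £8,837,648.40 = 2.2625.
So EBIT moves 2.2625 × (-10.8%) = -24.4%.

-24.4%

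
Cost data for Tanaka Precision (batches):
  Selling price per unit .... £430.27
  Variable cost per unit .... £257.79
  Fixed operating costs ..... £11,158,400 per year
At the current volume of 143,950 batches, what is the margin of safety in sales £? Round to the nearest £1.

Unit CM = price − variable cost = £430.27 − £257.79 = £172.48. Break-even units = £11,158,400 ÷ £172.48 = 64,693.88; break-even revenue = 64,693.88 × £430.27 = £27,835,834.69.
Actual sales revenue = 143,950 × £430.27 = £61,937,366.50.
Margin of safety = £61,937,366.50 − £27,835,834.69 = £34,101,532.

£34,101,532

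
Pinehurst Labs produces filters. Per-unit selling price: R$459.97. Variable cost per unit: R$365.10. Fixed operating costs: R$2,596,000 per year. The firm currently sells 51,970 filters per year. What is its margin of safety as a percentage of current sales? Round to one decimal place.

Contribution margin per unit = R$459.97 − R$365.10 = R$94.87. Break-even units = R$2,596,000 ÷ R$94.87 = 27,363.76; break-even revenue = 27,363.76 × R$459.97 = R$12,586,509.12.
Actual sales revenue = 51,970 × R$459.97 = R$23,904,640.90.
Margin of safety = (R$23,904,640.90 − R$12,586,509.12) ÷ R$23,904,640.90 = 47.3%.

47.3%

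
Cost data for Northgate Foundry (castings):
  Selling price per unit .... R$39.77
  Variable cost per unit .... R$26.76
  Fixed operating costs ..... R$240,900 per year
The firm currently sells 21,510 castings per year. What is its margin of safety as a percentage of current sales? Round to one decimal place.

Contribution margin per unit = R$39.77 − R$26.76 = R$13.01. Break-even units = R$240,900 ÷ R$13.01 = 18,516.53; break-even revenue = 18,516.53 × R$39.77 = R$736,402.23.
Current sales = 21,510 × R$39.77 = R$855,452.70.
Margin of safety = (R$855,452.70 − R$736,402.23) ÷ R$855,452.70 = 13.9%.

13.9%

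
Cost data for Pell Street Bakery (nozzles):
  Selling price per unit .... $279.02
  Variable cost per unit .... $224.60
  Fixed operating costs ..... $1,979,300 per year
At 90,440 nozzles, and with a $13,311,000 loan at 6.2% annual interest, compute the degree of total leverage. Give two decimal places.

Contribution at this volume is 90,440 × $54.42 = $4,921,744.80.
Operating income = contribution − fixed costs = $4,921,744.80 − $1,979,300 = $2,942,444.80. Interest = $825,282.00.
DOL = $4,921,744.80 ÷ $2,942,444.80 = 1.6727; DFL = $2,942,444.80 ÷ $2,117,162.80 = 1.3898.
DCL = DOL × DFL = 1.6727 × 1.3898 = 2.3247.

2.32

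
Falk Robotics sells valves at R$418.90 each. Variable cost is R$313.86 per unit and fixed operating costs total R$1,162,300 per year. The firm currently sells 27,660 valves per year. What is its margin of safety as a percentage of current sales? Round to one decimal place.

60.0%

Each unit contributes R$418.90 − R$313.86 = R$105.04. Break-even units = R$1,162,300 ÷ R$105.04 = 11,065.31; break-even revenue = 11,065.31 × R$418.90 = R$4,635,257.71.
Actual sales revenue = 27,660 × R$418.90 = R$11,586,774.00.
Margin of safety = (R$11,586,774.00 − R$4,635,257.71) ÷ R$11,586,774.00 = 60.0%.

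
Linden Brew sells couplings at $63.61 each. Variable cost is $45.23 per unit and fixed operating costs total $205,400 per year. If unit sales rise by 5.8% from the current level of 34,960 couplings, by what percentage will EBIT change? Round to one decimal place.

Total contribution margin = 34,960 × $18.38 = $642,564.80.
EBIT = $642,564.80 − $205,400 = $437,164.80.
DOL = contribution ÷ EBIT = $642,564.80 ÷ $437,164.80 = 1.4698.
Operating income changes by 1.4698 × +5.8% = +8.5%.

+8.5%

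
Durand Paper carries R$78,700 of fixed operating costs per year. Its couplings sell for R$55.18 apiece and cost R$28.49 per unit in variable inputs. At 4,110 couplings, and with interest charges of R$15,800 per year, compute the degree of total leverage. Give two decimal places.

7.22

Total contribution margin = 4,110 × R$26.69 = R$109,695.90.
Subtracting fixed costs: EBIT = R$109,695.90 − R$78,700 = R$30,995.90. Interest = R$15,800.00.
DOL = R$109,695.90 ÷ R$30,995.90 = 3.5390; DFL = R$30,995.90 ÷ R$15,195.90 = 2.0398.
DCL = DOL × DFL = 3.5390 × 2.0398 = 7.2189.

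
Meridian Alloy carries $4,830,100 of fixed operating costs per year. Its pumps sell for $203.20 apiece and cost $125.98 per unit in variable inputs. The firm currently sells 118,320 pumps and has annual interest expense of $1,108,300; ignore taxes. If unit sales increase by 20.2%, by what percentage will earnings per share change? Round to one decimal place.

At 118,320 units, contribution = 118,320 × $77.22 = $9,136,670.40.
Operating income = contribution − fixed costs = $9,136,670.40 − $4,830,100 = $4,306,570.40.
Interest = $1,108,300.00, so EBIT − I = $3,198,270.40.
DCL = total CM / (EBIT − I) = $9,136,670.40 / $3,198,270.40 = 2.8568.
EPS therefore changes by 2.8568 × (+20.2%) = +57.7%.

+57.7%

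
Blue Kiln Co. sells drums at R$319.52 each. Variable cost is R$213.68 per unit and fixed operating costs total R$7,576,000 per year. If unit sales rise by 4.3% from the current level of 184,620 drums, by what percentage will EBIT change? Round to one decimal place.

+7.0%

Total contribution margin = 184,620 × R$105.84 = R$19,540,180.80.
Subtracting fixed costs: EBIT = R$19,540,180.80 − R$7,576,000 = R$11,964,180.80.
DOL = contribution ÷ EBIT = R$19,540,180.80 ÷ R$11,964,180.80 = 1.6332.
So EBIT moves 1.6332 × (+4.3%) = +7.0%.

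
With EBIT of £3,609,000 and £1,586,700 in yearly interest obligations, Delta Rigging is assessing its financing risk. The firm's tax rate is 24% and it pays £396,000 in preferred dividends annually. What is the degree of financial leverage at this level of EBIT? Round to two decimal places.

Interest = £1,586,700.00.
Preferred dividends grossed up pre-tax: £396,000 / (1 − 0.24) = £521,052.63.
DFL = EBIT ÷ [EBIT − I − D_p/(1−t)] = £3,609,000 ÷ [£3,609,000 − £1,586,700.00 − £521,052.63] = £3,609,000 ÷ £1,501,247.37 = 2.4040.

2.40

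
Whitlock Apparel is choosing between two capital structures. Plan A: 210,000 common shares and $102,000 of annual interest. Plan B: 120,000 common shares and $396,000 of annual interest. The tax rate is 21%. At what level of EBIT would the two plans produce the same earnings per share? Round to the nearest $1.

$788,000

Set EPS_A = EPS_B: (EBIT − $102,000)(1 − 0.21) ÷ 210,000 = (EBIT − $396,000)(1 − 0.21) ÷ 120,000.
Cancelling (1 − t) and cross-multiplying: 120,000·(EBIT − 102,000) = 210,000·(EBIT − 396,000).
EBIT × (210,000 − 120,000) = 396,000 × 210,000 − 102,000 × 120,000 = 70,920,000,000, so EBIT = 70,920,000,000 ÷ 90,000 = 788,000.00.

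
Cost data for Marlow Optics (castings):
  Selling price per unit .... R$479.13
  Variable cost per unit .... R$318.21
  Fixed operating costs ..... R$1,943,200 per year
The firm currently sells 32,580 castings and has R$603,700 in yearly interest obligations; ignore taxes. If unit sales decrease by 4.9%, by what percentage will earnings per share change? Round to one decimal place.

-9.5%

At 32,580 units, contribution = 32,580 × R$160.92 = R$5,242,773.60.
Subtracting fixed costs: EBIT = R$5,242,773.60 − R$1,943,200 = R$3,299,573.60.
Interest = R$603,700.00, so EBIT − I = R$2,695,873.60.
Degree of combined leverage = contribution ÷ (EBIT − I) = R$5,242,773.60 ÷ R$2,695,873.60 = 1.9447.
EPS therefore changes by 1.9447 × (-4.9%) = -9.5%.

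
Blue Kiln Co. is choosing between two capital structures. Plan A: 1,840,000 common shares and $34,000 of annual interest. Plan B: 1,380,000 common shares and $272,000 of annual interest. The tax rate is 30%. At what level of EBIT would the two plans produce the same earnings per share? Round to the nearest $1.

$986,000

At indifference, (EBIT − 34,000)(1 − t)/1,840,000 = (EBIT − 272,000)(1 − t)/1,380,000.
The (1 − t) factor cancels: (EBIT − 34,000) × 1,380,000 = (EBIT − 272,000) × 1,840,000.
Solving, EBIT = (272,000·1,840,000 − 34,000·1,380,000) / (1,840,000 − 1,380,000) = 453,560,000,000 / 460,000 = 986,000.00.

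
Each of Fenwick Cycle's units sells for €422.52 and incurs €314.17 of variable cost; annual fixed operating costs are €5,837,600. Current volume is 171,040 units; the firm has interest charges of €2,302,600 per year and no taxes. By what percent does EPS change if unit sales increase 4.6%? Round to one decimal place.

Contribution at this volume is 171,040 × €108.35 = €18,532,184.00.
EBIT = €18,532,184.00 − €5,837,600 = €12,694,584.00.
After interest of €2,302,600.00, pre-tax earnings = €10,391,984.00.
Degree of combined leverage = contribution ÷ (EBIT − I) = €18,532,184.00 ÷ €10,391,984.00 = 1.7833.
EPS therefore changes by 1.7833 × (+4.6%) = +8.2%.

+8.2%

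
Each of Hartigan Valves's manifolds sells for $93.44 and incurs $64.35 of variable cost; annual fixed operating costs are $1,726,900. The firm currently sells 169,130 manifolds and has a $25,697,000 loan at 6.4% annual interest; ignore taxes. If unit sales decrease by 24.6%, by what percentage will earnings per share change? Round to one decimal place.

At 169,130 units, contribution = 169,130 × $29.09 = $4,919,991.70.
Subtracting fixed costs: EBIT = $4,919,991.70 − $1,726,900 = $3,193,091.70.
Interest = $1,644,608.00, so EBIT − I = $1,548,483.70.
DCL = total CM / (EBIT − I) = $4,919,991.70 / $1,548,483.70 = 3.1773.
EPS therefore changes by 3.1773 × (-24.6%) = -78.2%.

-78.2%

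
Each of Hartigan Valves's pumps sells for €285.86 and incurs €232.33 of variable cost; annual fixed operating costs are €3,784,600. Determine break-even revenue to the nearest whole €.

Contribution margin per unit = €285.86 − €232.33 = €53.53, a CM ratio of €53.53 ÷ €285.86 = 0.1873.
Break-even revenue = fixed costs × price ÷ CM = €3,784,600 × €285.86 ÷ €53.53 = €20,210,457.

€20,210,457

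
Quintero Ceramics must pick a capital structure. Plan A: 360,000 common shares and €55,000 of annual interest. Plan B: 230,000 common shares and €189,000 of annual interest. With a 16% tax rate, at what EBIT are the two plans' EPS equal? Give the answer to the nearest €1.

€426,077

Set EPS_A = EPS_B: (EBIT − €55,000)(1 − 0.16) ÷ 360,000 = (EBIT − €189,000)(1 − 0.16) ÷ 230,000.
The (1 − t) factor cancels: (EBIT − 55,000) × 230,000 = (EBIT − 189,000) × 360,000.
EBIT × (360,000 − 230,000) = 189,000 × 360,000 − 55,000 × 230,000 = 55,390,000,000, so EBIT = 55,390,000,000 ÷ 130,000 = 426,076.92.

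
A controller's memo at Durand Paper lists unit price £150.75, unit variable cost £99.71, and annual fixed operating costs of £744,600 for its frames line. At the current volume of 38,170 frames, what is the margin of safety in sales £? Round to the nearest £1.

£3,554,902

Unit CM = price − variable cost = £150.75 − £99.71 = £51.04. Break-even units = £744,600 ÷ £51.04 = 14,588.56; break-even revenue = 14,588.56 × £150.75 = £2,199,225.12.
Actual sales revenue = 38,170 × £150.75 = £5,754,127.50.
Margin of safety = £5,754,127.50 − £2,199,225.12 = £3,554,902.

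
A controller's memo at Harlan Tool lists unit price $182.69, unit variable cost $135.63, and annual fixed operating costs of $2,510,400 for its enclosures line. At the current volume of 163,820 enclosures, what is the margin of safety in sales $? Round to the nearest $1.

Each unit contributes $182.69 − $135.63 = $47.06. Break-even units = $2,510,400 ÷ $47.06 = 53,344.67; break-even revenue = 53,344.67 × $182.69 = $9,745,537.10.
Current sales = 163,820 × $182.69 = $29,928,275.80.
Margin of safety = $29,928,275.80 − $9,745,537.10 = $20,182,739.

$20,182,739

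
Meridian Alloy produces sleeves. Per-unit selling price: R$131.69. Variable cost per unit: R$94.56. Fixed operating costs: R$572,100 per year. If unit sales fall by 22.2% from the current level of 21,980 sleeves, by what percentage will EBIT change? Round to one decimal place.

Contribution at this volume is 21,980 × R$37.13 = R$816,117.40.
Operating income = contribution − fixed costs = R$816,117.40 − R$572,100 = R$244,017.40.
Degree of operating leverage = R$816,117.40 / R$244,017.40 = 3.3445.
%ΔEBIT = DOL × %ΔSales = 3.3445 × -22.2% = -74.2%.

-74.2%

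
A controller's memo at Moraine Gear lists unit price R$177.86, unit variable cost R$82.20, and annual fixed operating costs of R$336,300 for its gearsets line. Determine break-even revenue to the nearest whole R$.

R$625,280

CM per unit = R$177.86 − R$82.20 = R$95.66; CM ratio = R$95.66 / R$177.86 = 0.5378.
Break-even revenue = fixed costs × price ÷ CM = R$336,300 × R$177.86 ÷ R$95.66 = R$625,280.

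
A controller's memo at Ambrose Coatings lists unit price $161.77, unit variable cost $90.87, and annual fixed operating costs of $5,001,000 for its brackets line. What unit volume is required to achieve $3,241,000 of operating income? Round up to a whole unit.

116,249 brackets

Each unit contributes $161.77 − $90.87 = $70.90.
Need Q such that Q × $70.90 − $5,001,000 = $3,241,000, i.e. Q = $8,242,000 / $70.90 = 116,248.24 → 116,249.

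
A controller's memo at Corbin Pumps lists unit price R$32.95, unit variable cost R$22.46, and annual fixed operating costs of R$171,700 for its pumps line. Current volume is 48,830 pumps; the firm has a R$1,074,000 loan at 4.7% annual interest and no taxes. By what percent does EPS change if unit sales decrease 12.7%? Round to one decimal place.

Total contribution margin = 48,830 × R$10.49 = R$512,226.70.
Subtracting fixed costs: EBIT = R$512,226.70 − R$171,700 = R$340,526.70.
After interest of R$50,478.00, pre-tax earnings = R$290,048.70.
DCL = total CM / (EBIT − I) = R$512,226.70 / R$290,048.70 = 1.7660.
%ΔEPS = DCL × %ΔSales = 1.7660 × -12.7% = -22.4%.

-22.4%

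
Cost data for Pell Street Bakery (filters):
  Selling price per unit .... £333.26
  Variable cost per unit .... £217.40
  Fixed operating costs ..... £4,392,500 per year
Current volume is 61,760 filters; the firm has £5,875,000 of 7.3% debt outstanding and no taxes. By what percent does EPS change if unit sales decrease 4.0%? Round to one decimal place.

-12.3%

Contribution at this volume is 61,760 × £115.86 = £7,155,513.60.
Operating income = contribution − fixed costs = £7,155,513.60 − £4,392,500 = £2,763,013.60.
Interest = £428,875.00, so EBIT − I = £2,334,138.60.
Degree of combined leverage = contribution ÷ (EBIT − I) = £7,155,513.60 ÷ £2,334,138.60 = 3.0656.
EPS therefore changes by 3.0656 × (-4.0%) = -12.3%.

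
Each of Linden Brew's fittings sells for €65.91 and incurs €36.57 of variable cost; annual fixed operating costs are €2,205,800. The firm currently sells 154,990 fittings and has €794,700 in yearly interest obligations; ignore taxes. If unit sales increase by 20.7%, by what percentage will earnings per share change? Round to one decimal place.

+60.9%

At 154,990 units, contribution = 154,990 × €29.34 = €4,547,406.60.
Operating income = contribution − fixed costs = €4,547,406.60 − €2,205,800 = €2,341,606.60.
After interest of €794,700.00, pre-tax earnings = €1,546,906.60.
Degree of combined leverage = contribution ÷ (EBIT − I) = €4,547,406.60 ÷ €1,546,906.60 = 2.9397.
%ΔEPS = DCL × %ΔSales = 2.9397 × +20.7% = +60.9%.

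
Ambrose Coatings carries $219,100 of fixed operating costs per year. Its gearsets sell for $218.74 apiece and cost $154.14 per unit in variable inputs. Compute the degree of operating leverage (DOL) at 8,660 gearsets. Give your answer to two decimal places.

Total contribution margin = 8,660 × $64.60 = $559,436.00.
Operating income = contribution − fixed costs = $559,436.00 − $219,100 = $340,336.00.
DOL = contribution ÷ EBIT = $559,436.00 ÷ $340,336.00 = 1.6438.

1.64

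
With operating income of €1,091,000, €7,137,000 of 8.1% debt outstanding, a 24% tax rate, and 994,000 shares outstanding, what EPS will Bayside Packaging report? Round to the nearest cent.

€0.39

Pre-tax income = €1,091,000 − €578,097.00 = €512,903.00.
After tax at 24%: net income = €512,903.00 × 0.76 = €389,806.28.
Per share: €389,806.28 / 994,000 shares = €0.39.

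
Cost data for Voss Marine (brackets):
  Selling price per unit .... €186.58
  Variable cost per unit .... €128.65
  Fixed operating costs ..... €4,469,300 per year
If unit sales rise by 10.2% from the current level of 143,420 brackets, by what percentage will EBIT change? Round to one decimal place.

+22.1%

Total contribution margin = 143,420 × €57.93 = €8,308,320.60.
EBIT = €8,308,320.60 − €4,469,300 = €3,839,020.60.
So DOL = total CM / EBIT = €8,308,320.60 / €3,839,020.60 = 2.1642.
So EBIT moves 2.1642 × (+10.2%) = +22.1%.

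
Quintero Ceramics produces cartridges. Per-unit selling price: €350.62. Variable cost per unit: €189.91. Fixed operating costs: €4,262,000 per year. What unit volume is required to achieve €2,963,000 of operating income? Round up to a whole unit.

Contribution margin per unit = €350.62 − €189.91 = €160.71.
Units = (FC + target) / CM = (€4,262,000 + €2,963,000) / €160.71 = 44,956.75, so 44,957 cartridges.

44,957 cartridges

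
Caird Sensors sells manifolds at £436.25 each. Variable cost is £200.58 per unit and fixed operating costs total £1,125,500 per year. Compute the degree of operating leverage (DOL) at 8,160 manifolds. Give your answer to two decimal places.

At 8,160 units, contribution = 8,160 × £235.67 = £1,923,067.20.
Operating income = contribution − fixed costs = £1,923,067.20 − £1,125,500 = £797,567.20.
DOL = contribution ÷ EBIT = £1,923,067.20 ÷ £797,567.20 = 2.4112.

2.41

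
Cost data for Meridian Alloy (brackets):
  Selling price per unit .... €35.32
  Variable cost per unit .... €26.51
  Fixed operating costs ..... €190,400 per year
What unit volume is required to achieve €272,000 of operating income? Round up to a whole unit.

Unit CM = price − variable cost = €35.32 − €26.51 = €8.81.
Units = (FC + target) / CM = (€190,400 + €272,000) / €8.81 = 52,485.81, so 52,486 brackets.

52,486 brackets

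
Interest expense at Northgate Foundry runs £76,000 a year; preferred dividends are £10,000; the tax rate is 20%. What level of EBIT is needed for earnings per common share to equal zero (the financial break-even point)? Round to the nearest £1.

£88,500

Preferred dividends are paid after tax, so their pre-tax equivalent is £10,000 ÷ (1 − 0.20) = £12,500.00.
Financial break-even EBIT = interest + D_p ÷ (1 − t) = £76,000 + £12,500.00 = £88,500.00.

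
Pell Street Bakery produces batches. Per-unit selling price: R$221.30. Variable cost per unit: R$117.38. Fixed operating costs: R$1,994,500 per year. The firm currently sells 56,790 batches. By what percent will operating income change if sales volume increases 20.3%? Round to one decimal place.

+30.7%

Contribution at this volume is 56,790 × R$103.92 = R$5,901,616.80.
Operating income = contribution − fixed costs = R$5,901,616.80 − R$1,994,500 = R$3,907,116.80.
So DOL = total CM / EBIT = R$5,901,616.80 / R$3,907,116.80 = 1.5105.
Operating income changes by 1.5105 × +20.3% = +30.7%.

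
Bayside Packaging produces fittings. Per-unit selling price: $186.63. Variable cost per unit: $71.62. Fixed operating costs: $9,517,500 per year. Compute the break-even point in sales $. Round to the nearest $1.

Contribution margin per unit = $186.63 − $71.62 = $115.01, a CM ratio of $115.01 ÷ $186.63 = 0.6162.
Break-even revenue = fixed costs × price ÷ CM = $9,517,500 × $186.63 ÷ $115.01 = $15,444,318.

$15,444,318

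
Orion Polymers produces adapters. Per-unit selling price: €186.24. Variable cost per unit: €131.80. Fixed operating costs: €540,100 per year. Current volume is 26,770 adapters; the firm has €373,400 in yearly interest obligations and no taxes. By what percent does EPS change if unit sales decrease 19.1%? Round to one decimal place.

At 26,770 units, contribution = 26,770 × €54.44 = €1,457,358.80.
Operating income = contribution − fixed costs = €1,457,358.80 − €540,100 = €917,258.80.
After interest of €373,400.00, pre-tax earnings = €543,858.80.
DCL = total CM / (EBIT − I) = €1,457,358.80 / €543,858.80 = 2.6797.
EPS therefore changes by 2.6797 × (-19.1%) = -51.2%.

-51.2%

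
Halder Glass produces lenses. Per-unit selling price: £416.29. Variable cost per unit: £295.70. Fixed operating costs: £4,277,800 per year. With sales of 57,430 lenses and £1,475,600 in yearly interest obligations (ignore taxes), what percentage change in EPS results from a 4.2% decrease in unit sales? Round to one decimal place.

-24.8%

Contribution at this volume is 57,430 × £120.59 = £6,925,483.70.
Operating income = contribution − fixed costs = £6,925,483.70 − £4,277,800 = £2,647,683.70.
After interest of £1,475,600.00, pre-tax earnings = £1,172,083.70.
Degree of combined leverage = contribution ÷ (EBIT − I) = £6,925,483.70 ÷ £1,172,083.70 = 5.9087.
EPS therefore changes by 5.9087 × (-4.2%) = -24.8%.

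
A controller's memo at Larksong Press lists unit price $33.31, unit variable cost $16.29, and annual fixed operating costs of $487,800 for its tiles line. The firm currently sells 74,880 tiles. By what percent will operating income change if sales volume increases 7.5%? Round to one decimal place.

Total contribution margin = 74,880 × $17.02 = $1,274,457.60.
Operating income = contribution − fixed costs = $1,274,457.60 − $487,800 = $786,657.60.
DOL = contribution ÷ EBIT = $1,274,457.60 ÷ $786,657.60 = 1.6201.
So EBIT moves 1.6201 × (+7.5%) = +12.2%.

+12.2%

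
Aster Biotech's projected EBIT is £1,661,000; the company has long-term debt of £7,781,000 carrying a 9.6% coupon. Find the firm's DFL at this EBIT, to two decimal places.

Interest = £746,976.00.
DFL = EBIT ÷ (EBIT − I) = £1,661,000 ÷ (£1,661,000 − £746,976.00) = £1,661,000 ÷ £914,024.00 = 1.8172.

1.82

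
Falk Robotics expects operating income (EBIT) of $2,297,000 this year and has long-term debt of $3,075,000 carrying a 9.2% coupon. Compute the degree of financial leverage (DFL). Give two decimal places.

Annual interest charges come to $282,900.00.
Degree of financial leverage = EBIT / (EBIT − interest) = $2,297,000 / $2,014,100.00 = 1.1405.

1.14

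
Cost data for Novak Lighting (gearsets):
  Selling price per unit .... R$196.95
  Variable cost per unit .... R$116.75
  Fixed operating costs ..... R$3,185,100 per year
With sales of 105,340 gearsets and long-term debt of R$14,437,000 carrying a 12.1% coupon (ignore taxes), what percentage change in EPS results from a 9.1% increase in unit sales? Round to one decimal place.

Contribution at this volume is 105,340 × R$80.20 = R$8,448,268.00.
Subtracting fixed costs: EBIT = R$8,448,268.00 − R$3,185,100 = R$5,263,168.00.
After interest of R$1,746,877.00, pre-tax earnings = R$3,516,291.00.
Degree of combined leverage = contribution ÷ (EBIT − I) = R$8,448,268.00 ÷ R$3,516,291.00 = 2.4026.
%ΔEPS = DCL × %ΔSales = 2.4026 × +9.1% = +21.9%.

+21.9%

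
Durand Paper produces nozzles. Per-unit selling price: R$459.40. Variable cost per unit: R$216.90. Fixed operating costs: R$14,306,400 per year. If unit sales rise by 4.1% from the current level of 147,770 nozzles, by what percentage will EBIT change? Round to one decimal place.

+6.8%

At 147,770 units, contribution = 147,770 × R$242.50 = R$35,834,225.00.
Subtracting fixed costs: EBIT = R$35,834,225.00 − R$14,306,400 = R$21,527,825.00.
So DOL = total CM / EBIT = R$35,834,225.00 / R$21,527,825.00 = 1.6646.
So EBIT moves 1.6646 × (+4.1%) = +6.8%.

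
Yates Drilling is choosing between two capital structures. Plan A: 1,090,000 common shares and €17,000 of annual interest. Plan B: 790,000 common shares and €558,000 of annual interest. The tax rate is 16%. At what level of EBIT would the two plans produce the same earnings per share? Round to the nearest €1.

At indifference, (EBIT − 17,000)(1 − t)/1,090,000 = (EBIT − 558,000)(1 − t)/790,000.
Cancelling (1 − t) and cross-multiplying: 790,000·(EBIT − 17,000) = 1,090,000·(EBIT − 558,000).
Solving, EBIT = (558,000·1,090,000 − 17,000·790,000) / (1,090,000 − 790,000) = 594,790,000,000 / 300,000 = 1,982,633.33.

€1,982,633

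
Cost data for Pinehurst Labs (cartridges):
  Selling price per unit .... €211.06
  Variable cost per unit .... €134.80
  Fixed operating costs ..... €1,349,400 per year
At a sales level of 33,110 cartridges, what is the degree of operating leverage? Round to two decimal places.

2.15

Contribution at this volume is 33,110 × €76.26 = €2,524,968.60.
Operating income = contribution − fixed costs = €2,524,968.60 − €1,349,400 = €1,175,568.60.
Degree of operating leverage = €2,524,968.60 / €1,175,568.60 = 2.1479.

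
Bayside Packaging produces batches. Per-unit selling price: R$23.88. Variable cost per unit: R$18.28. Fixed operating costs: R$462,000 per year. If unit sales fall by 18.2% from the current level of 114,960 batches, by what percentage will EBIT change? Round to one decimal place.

-64.5%

At 114,960 units, contribution = 114,960 × R$5.60 = R$643,776.00.
EBIT = R$643,776.00 − R$462,000 = R$181,776.00.
So DOL = total CM / EBIT = R$643,776.00 / R$181,776.00 = 3.5416.
%ΔEBIT = DOL × %ΔSales = 3.5416 × -18.2% = -64.5%.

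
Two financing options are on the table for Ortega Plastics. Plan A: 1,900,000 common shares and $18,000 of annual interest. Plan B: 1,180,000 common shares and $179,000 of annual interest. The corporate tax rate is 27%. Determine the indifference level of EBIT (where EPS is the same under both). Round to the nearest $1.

Set EPS_A = EPS_B: (EBIT − $18,000)(1 − 0.27) ÷ 1,900,000 = (EBIT − $179,000)(1 − 0.27) ÷ 1,180,000.
Cancelling (1 − t) and cross-multiplying: 1,180,000·(EBIT − 18,000) = 1,900,000·(EBIT − 179,000).
Solving, EBIT = (179,000·1,900,000 − 18,000·1,180,000) / (1,900,000 − 1,180,000) = 318,860,000,000 / 720,000 = 442,861.11.

$442,861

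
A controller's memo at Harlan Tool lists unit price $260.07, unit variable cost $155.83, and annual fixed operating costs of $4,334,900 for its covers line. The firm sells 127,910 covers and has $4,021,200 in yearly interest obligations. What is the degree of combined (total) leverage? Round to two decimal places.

Contribution at this volume is 127,910 × $104.24 = $13,333,338.40.
Operating income = contribution − fixed costs = $13,333,338.40 − $4,334,900 = $8,998,438.40. Interest = $4,021,200.00.
DOL = $13,333,338.40 ÷ $8,998,438.40 = 1.4817; DFL = $8,998,438.40 ÷ $4,977,238.40 = 1.8079.
Combined leverage = 1.4817 × 1.8079 = 2.6788.

2.68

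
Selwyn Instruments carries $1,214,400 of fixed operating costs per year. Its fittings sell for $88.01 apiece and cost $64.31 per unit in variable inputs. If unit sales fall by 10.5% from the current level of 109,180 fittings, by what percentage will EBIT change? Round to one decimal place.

-19.8%

Contribution at this volume is 109,180 × $23.70 = $2,587,566.00.
EBIT = $2,587,566.00 − $1,214,400 = $1,373,166.00.
So DOL = total CM / EBIT = $2,587,566.00 / $1,373,166.00 = 1.8844.
Operating income changes by 1.8844 × -10.5% = -19.8%.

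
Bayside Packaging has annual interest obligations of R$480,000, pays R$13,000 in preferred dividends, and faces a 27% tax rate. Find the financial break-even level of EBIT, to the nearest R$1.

R$497,808

Grossing the preferred dividend up to pre-tax terms: R$13,000 / (1 − 0.27) = R$17,808.22.
Financial break-even EBIT = interest + D_p ÷ (1 − t) = R$480,000 + R$17,808.22 = R$497,808.22.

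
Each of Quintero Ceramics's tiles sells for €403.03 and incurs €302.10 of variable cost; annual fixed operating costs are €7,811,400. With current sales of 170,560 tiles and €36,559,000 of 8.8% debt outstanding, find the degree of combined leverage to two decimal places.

Total contribution margin = 170,560 × €100.93 = €17,214,620.80.
EBIT = €17,214,620.80 − €7,811,400 = €9,403,220.80. Interest = €3,217,192.00, so EBIT − I = €6,186,028.80.
Degree of total leverage = total CM / (EBIT − interest) = €17,214,620.80 / €6,186,028.80 = 2.7828.

2.78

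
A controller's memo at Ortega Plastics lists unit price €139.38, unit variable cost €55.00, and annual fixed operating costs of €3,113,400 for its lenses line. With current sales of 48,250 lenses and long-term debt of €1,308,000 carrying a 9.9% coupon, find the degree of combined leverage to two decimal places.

4.91

At 48,250 units, contribution = 48,250 × €84.38 = €4,071,335.00.
Operating income = contribution − fixed costs = €4,071,335.00 − €3,113,400 = €957,935.00. Interest = €129,492.00, so EBIT − I = €828,443.00.
DCL = contribution ÷ (EBIT − I) = €4,071,335.00 ÷ €828,443.00 = 4.9144.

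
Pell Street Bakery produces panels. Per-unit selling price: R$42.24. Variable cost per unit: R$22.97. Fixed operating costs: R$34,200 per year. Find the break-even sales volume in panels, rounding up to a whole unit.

1,775 panels

Unit CM = price − variable cost = R$42.24 − R$22.97 = R$19.27.
Units to break even: R$34,200 ÷ R$19.27 = 1,774.78, rounded up to 1,775.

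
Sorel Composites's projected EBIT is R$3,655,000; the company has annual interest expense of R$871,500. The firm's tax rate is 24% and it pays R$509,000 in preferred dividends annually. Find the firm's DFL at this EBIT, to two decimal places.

Annual interest charges come to R$871,500.00.
Pre-tax preferred-dividend burden = R$509,000 ÷ (1 − 0.24) = R$669,736.84.
DFL = EBIT ÷ [EBIT − I − D_p/(1−t)] = R$3,655,000 ÷ [R$3,655,000 − R$871,500.00 − R$669,736.84] = R$3,655,000 ÷ R$2,113,763.16 = 1.7291.

1.73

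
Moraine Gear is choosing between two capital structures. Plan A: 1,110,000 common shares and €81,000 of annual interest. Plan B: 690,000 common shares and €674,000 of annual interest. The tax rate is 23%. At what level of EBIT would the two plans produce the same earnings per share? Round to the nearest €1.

€1,648,214

At indifference, (EBIT − 81,000)(1 − t)/1,110,000 = (EBIT − 674,000)(1 − t)/690,000.
The (1 − t) factor cancels: (EBIT − 81,000) × 690,000 = (EBIT − 674,000) × 1,110,000.
EBIT × (1,110,000 − 690,000) = 674,000 × 1,110,000 − 81,000 × 690,000 = 692,250,000,000, so EBIT = 692,250,000,000 ÷ 420,000 = 1,648,214.29.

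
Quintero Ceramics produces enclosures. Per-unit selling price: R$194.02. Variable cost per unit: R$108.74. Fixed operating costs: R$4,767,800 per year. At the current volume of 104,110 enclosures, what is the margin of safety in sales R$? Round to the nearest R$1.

Contribution margin per unit = R$194.02 − R$108.74 = R$85.28. Break-even units = R$4,767,800 ÷ R$85.28 = 55,907.60; break-even revenue = 55,907.60 × R$194.02 = R$10,847,192.26.
Current sales = 104,110 × R$194.02 = R$20,199,422.20.
Margin of safety = R$20,199,422.20 − R$10,847,192.26 = R$9,352,230.

R$9,352,230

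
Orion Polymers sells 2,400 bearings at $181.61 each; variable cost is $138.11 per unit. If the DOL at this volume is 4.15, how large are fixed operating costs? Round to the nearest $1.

$79,243

Contribution at this volume is 2,400 × $43.50 = $104,400.00.
DOL = contribution / EBIT, so EBIT = $104,400.00 / 4.15 = $25,156.63.
And FC = contribution − EBIT = $104,400.00 − $25,156.63 = $79,243.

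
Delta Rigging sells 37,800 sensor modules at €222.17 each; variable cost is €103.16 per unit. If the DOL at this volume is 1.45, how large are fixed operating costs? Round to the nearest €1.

€1,396,110

At 37,800 units, contribution = 37,800 × €119.01 = €4,498,578.00.
DOL = contribution / EBIT, so EBIT = €4,498,578.00 / 1.45 = €3,102,467.59.
Fixed costs = CM − EBIT = €4,498,578.00 − €3,102,467.59 = €1,396,110.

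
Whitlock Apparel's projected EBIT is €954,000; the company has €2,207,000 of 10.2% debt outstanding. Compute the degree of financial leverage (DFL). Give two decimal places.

Annual interest charges come to €225,114.00.
Degree of financial leverage = EBIT / (EBIT − interest) = €954,000 / €728,886.00 = 1.3088.

1.31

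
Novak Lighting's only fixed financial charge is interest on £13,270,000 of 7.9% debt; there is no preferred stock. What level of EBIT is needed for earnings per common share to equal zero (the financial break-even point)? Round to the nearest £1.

Annual interest = 7.9% × £13,270,000 = £1,048,330.00.
Without preferred stock the financial break-even is simply EBIT = interest = £1,048,330.00.

£1,048,330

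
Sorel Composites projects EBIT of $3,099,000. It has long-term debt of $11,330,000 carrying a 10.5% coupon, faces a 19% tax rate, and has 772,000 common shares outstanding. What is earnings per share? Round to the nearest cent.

$2.00

Pre-tax income = $3,099,000 − $1,189,650.00 = $1,909,350.00.
After tax at 19%: net income = $1,909,350.00 × 0.81 = $1,546,573.50.
EPS = $1,546,573.50 ÷ 772,000 = $2.00.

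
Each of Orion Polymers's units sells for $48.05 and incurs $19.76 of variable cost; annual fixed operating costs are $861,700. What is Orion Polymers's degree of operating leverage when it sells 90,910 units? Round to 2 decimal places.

1.50

Total contribution margin = 90,910 × $28.29 = $2,571,843.90.
EBIT = $2,571,843.90 − $861,700 = $1,710,143.90.
DOL = contribution ÷ EBIT = $2,571,843.90 ÷ $1,710,143.90 = 1.5039.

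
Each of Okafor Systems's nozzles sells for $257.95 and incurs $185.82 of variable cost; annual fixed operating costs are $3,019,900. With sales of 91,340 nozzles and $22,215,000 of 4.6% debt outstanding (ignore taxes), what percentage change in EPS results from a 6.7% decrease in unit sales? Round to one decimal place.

At 91,340 units, contribution = 91,340 × $72.13 = $6,588,354.20.
Operating income = contribution − fixed costs = $6,588,354.20 − $3,019,900 = $3,568,454.20.
After interest of $1,021,890.00, pre-tax earnings = $2,546,564.20.
Degree of combined leverage = contribution ÷ (EBIT − I) = $6,588,354.20 ÷ $2,546,564.20 = 2.5872.
%ΔEPS = DCL × %ΔSales = 2.5872 × -6.7% = -17.3%.

-17.3%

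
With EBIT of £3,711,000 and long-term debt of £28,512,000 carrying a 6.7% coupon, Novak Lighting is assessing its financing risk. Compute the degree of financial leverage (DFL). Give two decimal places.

2.06

Annual interest charges come to £1,910,304.00.
DFL = EBIT ÷ (EBIT − I) = £3,711,000 ÷ (£3,711,000 − £1,910,304.00) = £3,711,000 ÷ £1,800,696.00 = 2.0609.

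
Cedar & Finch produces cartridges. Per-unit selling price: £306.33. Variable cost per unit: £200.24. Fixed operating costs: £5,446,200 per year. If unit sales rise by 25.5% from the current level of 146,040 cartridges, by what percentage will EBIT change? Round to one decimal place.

+39.3%

Contribution at this volume is 146,040 × £106.09 = £15,493,383.60.
Subtracting fixed costs: EBIT = £15,493,383.60 − £5,446,200 = £10,047,183.60.
Degree of operating leverage = £15,493,383.60 / £10,047,183.60 = 1.5421.
%ΔEBIT = DOL × %ΔSales = 1.5421 × +25.5% = +39.3%.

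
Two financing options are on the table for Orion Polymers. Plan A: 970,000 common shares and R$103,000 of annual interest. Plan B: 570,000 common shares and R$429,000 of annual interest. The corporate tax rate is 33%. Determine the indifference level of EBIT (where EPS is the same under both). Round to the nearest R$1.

At indifference, (EBIT − 103,000)(1 − t)/970,000 = (EBIT − 429,000)(1 − t)/570,000.
The (1 − t) factor cancels: (EBIT − 103,000) × 570,000 = (EBIT − 429,000) × 970,000.
Solving, EBIT = (429,000·970,000 − 103,000·570,000) / (970,000 − 570,000) = 357,420,000,000 / 400,000 = 893,550.00.

R$893,550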